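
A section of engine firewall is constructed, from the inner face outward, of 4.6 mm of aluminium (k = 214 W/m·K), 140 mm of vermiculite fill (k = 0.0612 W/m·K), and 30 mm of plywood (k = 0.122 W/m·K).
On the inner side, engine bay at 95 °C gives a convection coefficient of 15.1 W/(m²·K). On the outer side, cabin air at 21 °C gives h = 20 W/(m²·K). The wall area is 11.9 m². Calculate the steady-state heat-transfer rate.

Treating each layer as a thermal resistance in series:
R_inner film = 1/(h_i·A) = 1/(15.1×11.9) = 0.005565 K/W
R_aluminium = L/(kA) = 0.0046/(214×11.9) = 1.806×10^-6 K/W
R_vermiculite fill = L/(kA) = 0.14/(0.0612×11.9) = 0.1922 K/W
R_plywood = L/(kA) = 0.03/(0.122×11.9) = 0.02066 K/W
R_outer film = 1/(h_o·A) = 1/(20×11.9) = 0.004202 K/W
R_total = 0.2227 K/W
Q = ΔT / R_total = 74 / 0.2227

Q ≈ 332 W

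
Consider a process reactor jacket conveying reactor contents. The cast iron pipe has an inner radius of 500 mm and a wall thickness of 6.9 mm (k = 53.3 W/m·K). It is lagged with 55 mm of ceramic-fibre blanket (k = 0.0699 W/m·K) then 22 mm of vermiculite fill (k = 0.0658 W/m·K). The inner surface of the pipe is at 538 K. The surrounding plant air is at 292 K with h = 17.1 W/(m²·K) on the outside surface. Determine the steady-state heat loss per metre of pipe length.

q′ ≈ 716 W/m

Treating each annulus and film as a series resistance:
R_cast iron pipe wall = ln(506.9/500)/(2π×53.3×1) = 4.093×10^-5 K/W
R_ceramic-fibre blanket = ln(561.9/506.9)/(2π×0.0699×1) = 0.2345 K/W
R_vermiculite fill = ln(583.9/561.9)/(2π×0.0658×1) = 0.09289 K/W
R_outer film = 1/(h_o·2πr_oL) = 1/(17.1×2π×0.5839×1) = 0.01594 K/W
R_total = 0.3434 K/W
Q = ΔT/R_total = 246/0.3434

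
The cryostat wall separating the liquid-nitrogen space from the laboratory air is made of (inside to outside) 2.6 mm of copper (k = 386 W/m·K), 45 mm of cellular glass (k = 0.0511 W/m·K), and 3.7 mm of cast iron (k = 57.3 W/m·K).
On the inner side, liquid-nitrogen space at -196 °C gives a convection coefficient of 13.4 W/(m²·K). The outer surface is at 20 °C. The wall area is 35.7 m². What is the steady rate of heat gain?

Series thermal resistances:
R_inner film = 1/(h_i·A) = 1/(13.4×35.7) = 0.00209 K/W
R_copper = L/(kA) = 0.0026/(386×35.7) = 1.887×10^-7 K/W
R_cellular glass = L/(kA) = 0.045/(0.0511×35.7) = 0.02467 K/W
R_cast iron = L/(kA) = 0.0037/(57.3×35.7) = 1.809×10^-6 K/W
R_total = 0.02676 K/W
Q = ΔT / R_total = 216 / 0.02676

Q ≈ 8070 W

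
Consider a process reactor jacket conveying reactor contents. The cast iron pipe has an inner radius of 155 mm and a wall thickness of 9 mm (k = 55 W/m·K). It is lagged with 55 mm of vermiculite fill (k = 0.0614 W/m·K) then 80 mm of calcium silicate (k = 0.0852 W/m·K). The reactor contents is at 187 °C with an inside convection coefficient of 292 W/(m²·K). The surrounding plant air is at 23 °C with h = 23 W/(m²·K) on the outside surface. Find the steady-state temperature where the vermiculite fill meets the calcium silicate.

Per-layer cylindrical resistances, series-summed:
R_inner film = 1/(h_i·2πr₁L) = 1/(292×2π×0.155×1) = 0.003516 K/W
R_cast iron pipe wall = ln(164/155)/(2π×55×1) = 1.633×10^-4 K/W
R_vermiculite fill = ln(219/164)/(2π×0.0614×1) = 0.7496 K/W
R_calcium silicate = ln(299/219)/(2π×0.0852×1) = 0.5816 K/W
R_outer film = 1/(h_o·2πr_oL) = 1/(23×2π×0.299×1) = 0.02314 K/W
R_total = 1.358 K/W
Q = ΔT/R_total = 164/1.358
Q = 121 W/m
T_interface = T_inner − Q·ΣR(inner→interface) = 187 − 121×0.7533

T ≈ 96 °C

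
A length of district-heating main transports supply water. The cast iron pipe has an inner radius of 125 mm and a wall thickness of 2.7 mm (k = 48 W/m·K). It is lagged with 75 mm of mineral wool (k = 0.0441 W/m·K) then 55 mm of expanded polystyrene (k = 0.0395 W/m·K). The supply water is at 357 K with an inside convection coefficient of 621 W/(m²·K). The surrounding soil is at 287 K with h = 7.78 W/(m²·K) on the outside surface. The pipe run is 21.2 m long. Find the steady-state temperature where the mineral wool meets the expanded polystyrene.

Per-layer cylindrical resistances, series-summed:
R_inner film = 1/(h_i·2πr₁L) = 1/(621×2π×0.125×21.2) = 9.671×10^-5 K/W
R_cast iron pipe wall = ln(127.7/125)/(2π×48×21.2) = 3.342×10^-6 K/W
R_mineral wool = ln(202.7/127.7)/(2π×0.0441×21.2) = 0.07866 K/W
R_expanded polystyrene = ln(257.7/202.7)/(2π×0.0395×21.2) = 0.04563 K/W
R_outer film = 1/(h_o·2πr_oL) = 1/(7.78×2π×0.2577×21.2) = 0.003744 K/W
R_total = 0.1281 K/W
Q = ΔT/R_total = 70/0.1281
Q = 546 W
T_interface = T_inner − Q·ΣR(inner→interface) = 357 − 546×0.07876

T ≈ 314 K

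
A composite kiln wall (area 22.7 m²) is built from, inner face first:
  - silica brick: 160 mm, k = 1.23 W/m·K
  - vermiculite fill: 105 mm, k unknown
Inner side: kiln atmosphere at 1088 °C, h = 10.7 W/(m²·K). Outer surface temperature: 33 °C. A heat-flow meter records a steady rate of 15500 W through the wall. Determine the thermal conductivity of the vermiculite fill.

k ≈ 0.0795 W/(m·K)

Model the wall as resistances in series:
R_inner film = 1/(h_i·A) = 1/(10.7×22.7) = 0.004117 K/W
R_silica brick = L/(kA) = 0.16/(1.23×22.7) = 0.00573 K/W
Sum of known resistances R_other = 0.009848 K/W
Total R = ΔT/Q = 1055/15500 = 0.06806 K/W
R_vermiculite fill = R_total − R_other = 0.05822 K/W
k = L/(R·A) = 0.105/(0.05822×22.7)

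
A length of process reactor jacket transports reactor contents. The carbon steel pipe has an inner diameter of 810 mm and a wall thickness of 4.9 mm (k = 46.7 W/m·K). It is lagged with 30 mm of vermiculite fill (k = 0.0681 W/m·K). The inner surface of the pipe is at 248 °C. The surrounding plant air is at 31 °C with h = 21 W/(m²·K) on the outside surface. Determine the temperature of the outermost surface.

Cylindrical conduction, so R = ln(r₂/r₁)/(2πkL) per layer, in series:
R_carbon steel pipe wall = ln(409.9/405)/(2π×46.7×1) = 4.099×10^-5 K/W
R_vermiculite fill = ln(439.9/409.9)/(2π×0.0681×1) = 0.1651 K/W
R_outer film = 1/(h_o·2πr_oL) = 1/(21×2π×0.4399×1) = 0.01723 K/W
R_total = 0.1823 K/W
Q = ΔT/R_total = 217/0.1823
Q = 1190 W/m
T_interface = T_inner − Q·ΣR(inner→interface) = 248 − 1190×0.1651

T ≈ 51.5 °C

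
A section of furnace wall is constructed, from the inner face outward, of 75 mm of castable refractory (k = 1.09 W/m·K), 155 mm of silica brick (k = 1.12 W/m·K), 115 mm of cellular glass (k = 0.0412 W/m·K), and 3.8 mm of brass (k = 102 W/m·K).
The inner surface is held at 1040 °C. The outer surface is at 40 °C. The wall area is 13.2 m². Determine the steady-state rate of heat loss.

Q ≈ 4400 W

Using the resistance-network approach (series):
R_castable refractory = L/(kA) = 0.075/(1.09×13.2) = 0.005213 K/W
R_silica brick = L/(kA) = 0.155/(1.12×13.2) = 0.01048 K/W
R_cellular glass = L/(kA) = 0.115/(0.0412×13.2) = 0.2115 K/W
R_brass = L/(kA) = 0.0038/(102×13.2) = 2.822×10^-6 K/W
R_total = 0.2272 K/W
Q = ΔT / R_total = 1000 / 0.2272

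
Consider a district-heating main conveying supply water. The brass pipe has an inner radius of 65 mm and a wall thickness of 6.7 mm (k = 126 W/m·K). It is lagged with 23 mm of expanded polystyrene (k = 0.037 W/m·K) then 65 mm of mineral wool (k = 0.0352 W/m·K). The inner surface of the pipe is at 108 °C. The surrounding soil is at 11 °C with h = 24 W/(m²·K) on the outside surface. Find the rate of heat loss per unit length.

q′ ≈ 26.9 W/m

Cylindrical conduction, so R = ln(r₂/r₁)/(2πkL) per layer, in series:
R_brass pipe wall = ln(71.7/65)/(2π×126×1) = 1.239×10^-4 K/W
R_expanded polystyrene = ln(94.7/71.7)/(2π×0.037×1) = 1.197 K/W
R_mineral wool = ln(159.7/94.7)/(2π×0.0352×1) = 2.363 K/W
R_outer film = 1/(h_o·2πr_oL) = 1/(24×2π×0.1597×1) = 0.04152 K/W
R_total = 3.601 K/W
Q = ΔT/R_total = 97/3.601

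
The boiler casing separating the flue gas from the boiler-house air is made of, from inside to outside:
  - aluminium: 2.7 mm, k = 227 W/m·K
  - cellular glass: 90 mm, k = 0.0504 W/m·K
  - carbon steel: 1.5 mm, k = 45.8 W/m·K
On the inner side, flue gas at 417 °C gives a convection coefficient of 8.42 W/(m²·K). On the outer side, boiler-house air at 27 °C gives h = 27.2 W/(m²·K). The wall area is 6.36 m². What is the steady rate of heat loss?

Treating each layer as a thermal resistance in series:
R_inner film = 1/(h_i·A) = 1/(8.42×6.36) = 0.01867 K/W
R_aluminium = L/(kA) = 0.0027/(227×6.36) = 1.87×10^-6 K/W
R_cellular glass = L/(kA) = 0.09/(0.0504×6.36) = 0.2808 K/W
R_carbon steel = L/(kA) = 0.0015/(45.8×6.36) = 5.15×10^-6 K/W
R_outer film = 1/(h_o·A) = 1/(27.2×6.36) = 0.005781 K/W
R_total = 0.3052 K/W
Q = ΔT / R_total = 390 / 0.3052

Q ≈ 1280 W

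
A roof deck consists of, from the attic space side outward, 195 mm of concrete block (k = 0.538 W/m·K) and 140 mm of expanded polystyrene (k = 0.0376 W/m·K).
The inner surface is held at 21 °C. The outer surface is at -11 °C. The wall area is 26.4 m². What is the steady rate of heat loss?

Series thermal resistances:
R_concrete block = L/(kA) = 0.195/(0.538×26.4) = 0.01373 K/W
R_expanded polystyrene = L/(kA) = 0.14/(0.0376×26.4) = 0.141 K/W
R_total = 0.1548 K/W
Q = ΔT / R_total = 32 / 0.1548

Q ≈ 207 W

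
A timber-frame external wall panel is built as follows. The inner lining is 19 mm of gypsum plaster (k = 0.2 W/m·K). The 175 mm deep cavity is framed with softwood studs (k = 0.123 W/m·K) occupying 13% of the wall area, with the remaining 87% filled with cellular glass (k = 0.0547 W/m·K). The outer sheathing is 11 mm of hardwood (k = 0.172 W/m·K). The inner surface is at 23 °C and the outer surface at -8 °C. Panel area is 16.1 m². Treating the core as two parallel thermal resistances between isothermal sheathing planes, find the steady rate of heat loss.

Q ≈ 171 W

Sheathing layers in series; stud and cavity paths in parallel between them.
R_inner = 0.019/(0.2×16.1) = 0.005901 K/W
R_stud  = 0.175/(0.123×0.13×16.1) = 0.6798 K/W
R_cav   = 0.175/(0.0547×0.87×16.1) = 0.2284 K/W
1/R_core = 1/R_stud + 1/R_cav → R_core = 0.171 K/W
R_outer = 0.011/(0.172×16.1) = 0.003972 K/W
R_total = 0.1808 K/W
Q = ΔT/R_total = 31/0.1808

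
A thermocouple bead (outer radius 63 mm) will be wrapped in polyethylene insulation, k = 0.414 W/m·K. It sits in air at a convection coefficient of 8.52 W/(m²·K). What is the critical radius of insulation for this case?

For a sphere r_cr = 2k/h = 2×0.414/8.52
r_cr = 97.2 mm; since the bare radius (63 mm) is below r_cr, adding a thin layer of insulation will *increase* heat loss.

r_cr ≈ 97.2 mm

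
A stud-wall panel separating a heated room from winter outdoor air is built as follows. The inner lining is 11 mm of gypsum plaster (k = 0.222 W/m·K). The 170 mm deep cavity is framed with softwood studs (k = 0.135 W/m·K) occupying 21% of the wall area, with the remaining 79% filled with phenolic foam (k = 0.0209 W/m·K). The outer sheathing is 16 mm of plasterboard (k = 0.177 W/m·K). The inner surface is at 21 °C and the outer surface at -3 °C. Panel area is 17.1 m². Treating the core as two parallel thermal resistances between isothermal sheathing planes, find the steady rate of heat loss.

Sheathing layers in series; stud and cavity paths in parallel between them.
R_inner = 0.011/(0.222×17.1) = 0.002898 K/W
R_stud  = 0.17/(0.135×0.21×17.1) = 0.3507 K/W
R_cav   = 0.17/(0.0209×0.79×17.1) = 0.6021 K/W
1/R_core = 1/R_stud + 1/R_cav → R_core = 0.2216 K/W
R_outer = 0.016/(0.177×17.1) = 0.005286 K/W
R_total = 0.2298 K/W
Q = ΔT/R_total = 24/0.2298

Q ≈ 104 W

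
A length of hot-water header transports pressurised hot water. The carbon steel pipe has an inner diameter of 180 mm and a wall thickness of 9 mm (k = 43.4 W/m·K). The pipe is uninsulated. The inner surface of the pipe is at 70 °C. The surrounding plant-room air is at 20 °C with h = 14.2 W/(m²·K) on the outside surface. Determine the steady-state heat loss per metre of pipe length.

Radial resistances (cylindrical: R_cond = ln(r_o/r_i)/(2πkL), R_conv = 1/(h·2πrL)):
R_carbon steel pipe wall = ln(99/90)/(2π×43.4×1) = 3.495×10^-4 K/W
R_outer film = 1/(h_o·2πr_oL) = 1/(14.2×2π×0.099×1) = 0.1132 K/W
R_total = 0.1136 K/W
Q = ΔT/R_total = 50/0.1136

q′ ≈ 440 W/m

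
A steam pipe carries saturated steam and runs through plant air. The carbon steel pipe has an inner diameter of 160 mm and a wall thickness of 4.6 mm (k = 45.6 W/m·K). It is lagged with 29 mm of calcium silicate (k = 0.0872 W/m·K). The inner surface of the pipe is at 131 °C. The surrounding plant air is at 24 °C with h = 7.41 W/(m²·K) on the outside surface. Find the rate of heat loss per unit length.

q′ ≈ 147 W/m

Cylindrical conduction, so R = ln(r₂/r₁)/(2πkL) per layer, in series:
R_carbon steel pipe wall = ln(84.6/80)/(2π×45.6×1) = 1.951×10^-4 K/W
R_calcium silicate = ln(113.6/84.6)/(2π×0.0872×1) = 0.538 K/W
R_outer film = 1/(h_o·2πr_oL) = 1/(7.41×2π×0.1136×1) = 0.1891 K/W
R_total = 0.7272 K/W
Q = ΔT/R_total = 107/0.7272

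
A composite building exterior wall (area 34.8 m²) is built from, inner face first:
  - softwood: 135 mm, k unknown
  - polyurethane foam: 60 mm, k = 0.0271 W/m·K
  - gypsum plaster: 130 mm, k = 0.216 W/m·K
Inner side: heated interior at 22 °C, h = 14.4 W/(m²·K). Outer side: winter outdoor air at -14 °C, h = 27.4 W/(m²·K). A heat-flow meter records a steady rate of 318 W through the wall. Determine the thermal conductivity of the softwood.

Series thermal resistances:
R_inner film = 1/(h_i·A) = 1/(14.4×34.8) = 0.001996 K/W
R_polyurethane foam = L/(kA) = 0.06/(0.0271×34.8) = 0.06362 K/W
R_gypsum plaster = L/(kA) = 0.13/(0.216×34.8) = 0.01729 K/W
R_outer film = 1/(h_o·A) = 1/(27.4×34.8) = 0.001049 K/W
Sum of known resistances R_other = 0.08396 K/W
Total R = ΔT/Q = 36/318 = 0.1132 K/W
R_softwood = R_total − R_other = 0.02925 K/W
k = L/(R·A) = 0.135/(0.02925×34.8)

k ≈ 0.133 W/(m·K)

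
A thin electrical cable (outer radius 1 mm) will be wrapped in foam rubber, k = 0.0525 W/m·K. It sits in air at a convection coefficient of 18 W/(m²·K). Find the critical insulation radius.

r_cr ≈ 2.92 mm

For a cylinder r_cr = k/h = 0.0525/18
r_cr = 2.92 mm; since the bare radius (1 mm) is below r_cr, adding a thin layer of insulation will *increase* heat loss.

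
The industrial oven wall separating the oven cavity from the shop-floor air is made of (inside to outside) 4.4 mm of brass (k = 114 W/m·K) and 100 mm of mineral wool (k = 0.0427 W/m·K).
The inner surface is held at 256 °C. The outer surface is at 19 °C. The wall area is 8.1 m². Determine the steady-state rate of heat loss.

Thermal resistances in series:
R_brass = L/(kA) = 0.0044/(114×8.1) = 4.765×10^-6 K/W
R_mineral wool = L/(kA) = 0.1/(0.0427×8.1) = 0.2891 K/W
R_total = 0.2891 K/W
Q = ΔT / R_total = 237 / 0.2891

Q ≈ 820 W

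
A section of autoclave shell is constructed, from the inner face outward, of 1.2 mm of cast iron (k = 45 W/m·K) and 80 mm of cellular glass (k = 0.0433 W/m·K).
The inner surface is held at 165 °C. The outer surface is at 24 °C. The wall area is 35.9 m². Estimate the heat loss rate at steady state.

Thermal resistances in series:
R_cast iron = L/(kA) = 0.0012/(45×35.9) = 7.428×10^-7 K/W
R_cellular glass = L/(kA) = 0.08/(0.0433×35.9) = 0.05146 K/W
R_total = 0.05147 K/W
Q = ΔT / R_total = 141 / 0.05147

Q ≈ 2740 W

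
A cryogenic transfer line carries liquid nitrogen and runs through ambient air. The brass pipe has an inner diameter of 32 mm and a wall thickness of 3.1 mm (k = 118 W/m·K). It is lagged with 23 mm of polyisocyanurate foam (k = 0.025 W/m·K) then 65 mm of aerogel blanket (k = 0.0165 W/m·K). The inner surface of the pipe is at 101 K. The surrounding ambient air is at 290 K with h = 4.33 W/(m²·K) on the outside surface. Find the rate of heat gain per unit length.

q′ ≈ 13.1 W/m

Radial resistances (cylindrical: R_cond = ln(r_o/r_i)/(2πkL), R_conv = 1/(h·2πrL)):
R_brass pipe wall = ln(19.1/16)/(2π×118×1) = 2.389×10^-4 K/W
R_polyisocyanurate foam = ln(42.1/19.1)/(2π×0.025×1) = 5.032 K/W
R_aerogel blanket = ln(107.1/42.1)/(2π×0.0165×1) = 9.006 K/W
R_outer film = 1/(h_o·2πr_oL) = 1/(4.33×2π×0.1071×1) = 0.3432 K/W
R_total = 14.38 K/W
Q = ΔT/R_total = 189/14.38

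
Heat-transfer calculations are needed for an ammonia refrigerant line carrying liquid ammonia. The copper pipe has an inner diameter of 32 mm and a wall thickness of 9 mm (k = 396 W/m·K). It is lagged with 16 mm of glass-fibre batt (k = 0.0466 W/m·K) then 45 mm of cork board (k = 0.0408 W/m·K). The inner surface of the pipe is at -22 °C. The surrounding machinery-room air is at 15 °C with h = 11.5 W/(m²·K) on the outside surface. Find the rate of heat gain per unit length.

q′ ≈ 7.81 W/m

Per-layer cylindrical resistances, series-summed:
R_copper pipe wall = ln(25/16)/(2π×396×1) = 1.794×10^-4 K/W
R_glass-fibre batt = ln(41/25)/(2π×0.0466×1) = 1.69 K/W
R_cork board = ln(86/41)/(2π×0.0408×1) = 2.89 K/W
R_outer film = 1/(h_o·2πr_oL) = 1/(11.5×2π×0.086×1) = 0.1609 K/W
R_total = 4.74 K/W
Q = ΔT/R_total = 37/4.74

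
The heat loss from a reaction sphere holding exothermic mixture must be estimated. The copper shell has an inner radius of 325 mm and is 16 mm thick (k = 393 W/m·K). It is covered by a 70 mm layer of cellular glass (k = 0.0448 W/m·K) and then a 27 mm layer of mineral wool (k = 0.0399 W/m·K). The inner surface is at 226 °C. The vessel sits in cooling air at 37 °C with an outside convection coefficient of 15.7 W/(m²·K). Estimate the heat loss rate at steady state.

Q ≈ 156 W

Each spherical layer contributes R = (1/r_i − 1/r_o)/(4πk):
R_copper shell = (1/0.325 − 1/0.341)/(4π×393) = 2.923×10^-5 K/W
R_cellular glass = (1/0.341 − 1/0.411)/(4π×0.0448) = 0.8872 K/W
R_mineral wool = (1/0.411 − 1/0.438)/(4π×0.0399) = 0.2991 K/W
R_outer film = 1/(h·4πr_o²) = 1/(15.7×4π×0.438²) = 0.02642 K/W
R_total = 1.213 K/W
Q = ΔT/R_total = 189/1.213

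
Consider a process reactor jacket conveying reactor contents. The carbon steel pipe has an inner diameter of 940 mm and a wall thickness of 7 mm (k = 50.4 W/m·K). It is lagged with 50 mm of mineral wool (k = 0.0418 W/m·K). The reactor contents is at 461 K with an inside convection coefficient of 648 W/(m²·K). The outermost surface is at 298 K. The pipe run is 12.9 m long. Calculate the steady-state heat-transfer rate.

Cylindrical conduction, so R = ln(r₂/r₁)/(2πkL) per layer, in series:
R_inner film = 1/(h_i·2πr₁L) = 1/(648×2π×0.47×12.9) = 4.051×10^-5 K/W
R_carbon steel pipe wall = ln(477/470)/(2π×50.4×12.9) = 3.619×10^-6 K/W
R_mineral wool = ln(527/477)/(2π×0.0418×12.9) = 0.02942 K/W
R_total = 0.02947 K/W
Q = ΔT/R_total = 163/0.02947

Q ≈ 5530 W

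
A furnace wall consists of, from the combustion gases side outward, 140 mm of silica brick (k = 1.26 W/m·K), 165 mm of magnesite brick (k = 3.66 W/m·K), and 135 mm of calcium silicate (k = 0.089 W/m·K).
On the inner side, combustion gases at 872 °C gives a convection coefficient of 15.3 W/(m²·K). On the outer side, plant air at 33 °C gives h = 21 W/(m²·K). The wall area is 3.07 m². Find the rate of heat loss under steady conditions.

Q ≈ 1440 W

Model the wall as resistances in series:
R_inner film = 1/(h_i·A) = 1/(15.3×3.07) = 0.02129 K/W
R_silica brick = L/(kA) = 0.14/(1.26×3.07) = 0.03619 K/W
R_magnesite brick = L/(kA) = 0.165/(3.66×3.07) = 0.01468 K/W
R_calcium silicate = L/(kA) = 0.135/(0.089×3.07) = 0.4941 K/W
R_outer film = 1/(h_o·A) = 1/(21×3.07) = 0.01551 K/W
R_total = 0.5818 K/W
Q = ΔT / R_total = 839 / 0.5818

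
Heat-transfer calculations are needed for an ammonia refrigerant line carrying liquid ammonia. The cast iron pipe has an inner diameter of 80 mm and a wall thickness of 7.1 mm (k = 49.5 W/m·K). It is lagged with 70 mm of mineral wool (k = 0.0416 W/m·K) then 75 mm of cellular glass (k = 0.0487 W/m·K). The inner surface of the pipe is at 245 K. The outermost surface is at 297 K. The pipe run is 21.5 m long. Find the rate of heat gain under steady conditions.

Per-layer cylindrical resistances, series-summed:
R_cast iron pipe wall = ln(47.1/40)/(2π×49.5×21.5) = 2.443×10^-5 K/W
R_mineral wool = ln(117.1/47.1)/(2π×0.0416×21.5) = 0.1621 K/W
R_cellular glass = ln(192.1/117.1)/(2π×0.0487×21.5) = 0.07524 K/W
R_total = 0.2373 K/W
Q = ΔT/R_total = 52/0.2373

Q ≈ 219 W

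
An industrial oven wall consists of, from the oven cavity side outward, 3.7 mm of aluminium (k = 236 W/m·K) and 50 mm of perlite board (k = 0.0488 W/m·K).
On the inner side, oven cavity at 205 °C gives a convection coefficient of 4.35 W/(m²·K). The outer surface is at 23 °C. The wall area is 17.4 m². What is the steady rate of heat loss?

Q ≈ 2520 W

Model the wall as resistances in series:
R_inner film = 1/(h_i·A) = 1/(4.35×17.4) = 0.01321 K/W
R_aluminium = L/(kA) = 0.0037/(236×17.4) = 9.01×10^-7 K/W
R_perlite board = L/(kA) = 0.05/(0.0488×17.4) = 0.05888 K/W
R_total = 0.0721 K/W
Q = ΔT / R_total = 182 / 0.0721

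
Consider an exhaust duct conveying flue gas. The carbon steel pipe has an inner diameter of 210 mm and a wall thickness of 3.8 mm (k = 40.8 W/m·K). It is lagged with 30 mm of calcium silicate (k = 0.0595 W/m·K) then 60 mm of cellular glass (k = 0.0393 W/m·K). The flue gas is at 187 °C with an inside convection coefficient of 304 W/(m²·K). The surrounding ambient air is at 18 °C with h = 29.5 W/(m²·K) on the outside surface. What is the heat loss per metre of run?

Cylindrical conduction, so R = ln(r₂/r₁)/(2πkL) per layer, in series:
R_inner film = 1/(h_i·2πr₁L) = 1/(304×2π×0.105×1) = 0.004986 K/W
R_carbon steel pipe wall = ln(108.8/105)/(2π×40.8×1) = 1.387×10^-4 K/W
R_calcium silicate = ln(138.8/108.8)/(2π×0.0595×1) = 0.6514 K/W
R_cellular glass = ln(198.8/138.8)/(2π×0.0393×1) = 1.455 K/W
R_outer film = 1/(h_o·2πr_oL) = 1/(29.5×2π×0.1988×1) = 0.02714 K/W
R_total = 2.139 K/W
Q = ΔT/R_total = 169/2.139

q′ ≈ 79 W/m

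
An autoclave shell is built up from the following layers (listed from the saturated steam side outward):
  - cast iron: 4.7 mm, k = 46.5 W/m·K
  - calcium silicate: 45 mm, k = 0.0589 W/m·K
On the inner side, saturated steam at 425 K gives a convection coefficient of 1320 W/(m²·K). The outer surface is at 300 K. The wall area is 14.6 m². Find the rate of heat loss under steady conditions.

Q ≈ 2390 W

Thermal resistances in series:
R_inner film = 1/(h_i·A) = 1/(1320×14.6) = 5.189×10^-5 K/W
R_cast iron = L/(kA) = 0.0047/(46.5×14.6) = 6.923×10^-6 K/W
R_calcium silicate = L/(kA) = 0.045/(0.0589×14.6) = 0.05233 K/W
R_total = 0.05239 K/W
Q = ΔT / R_total = 125 / 0.05239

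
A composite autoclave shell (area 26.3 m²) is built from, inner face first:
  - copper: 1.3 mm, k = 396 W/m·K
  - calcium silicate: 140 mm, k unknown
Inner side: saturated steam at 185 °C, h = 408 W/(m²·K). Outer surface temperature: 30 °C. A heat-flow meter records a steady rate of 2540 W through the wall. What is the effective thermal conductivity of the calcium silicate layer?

k ≈ 0.0874 W/(m·K)

Using the resistance-network approach (series):
R_inner film = 1/(h_i·A) = 1/(408×26.3) = 9.319×10^-5 K/W
R_copper = L/(kA) = 0.0013/(396×26.3) = 1.248×10^-7 K/W
Sum of known resistances R_other = 9.332×10^-5 K/W
Total R = ΔT/Q = 155/2540 = 0.06102 K/W
R_calcium silicate = R_total − R_other = 0.06093 K/W
k = L/(R·A) = 0.14/(0.06093×26.3)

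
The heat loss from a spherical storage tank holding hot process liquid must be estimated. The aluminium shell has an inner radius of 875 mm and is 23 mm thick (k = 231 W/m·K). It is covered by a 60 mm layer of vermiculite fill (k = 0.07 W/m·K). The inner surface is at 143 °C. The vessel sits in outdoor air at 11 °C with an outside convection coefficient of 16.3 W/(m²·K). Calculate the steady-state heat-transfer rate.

Q ≈ 1560 W

Spherical conduction: R = (1/r_in − 1/r_out)/(4πk) per layer; series-sum.
R_aluminium shell = (1/0.875 − 1/0.898)/(4π×231) = 1.008×10^-5 K/W
R_vermiculite fill = (1/0.898 − 1/0.958)/(4π×0.07) = 0.07929 K/W
R_outer film = 1/(h·4πr_o²) = 1/(16.3×4π×0.958²) = 0.00532 K/W
R_total = 0.08462 K/W
Q = ΔT/R_total = 132/0.08462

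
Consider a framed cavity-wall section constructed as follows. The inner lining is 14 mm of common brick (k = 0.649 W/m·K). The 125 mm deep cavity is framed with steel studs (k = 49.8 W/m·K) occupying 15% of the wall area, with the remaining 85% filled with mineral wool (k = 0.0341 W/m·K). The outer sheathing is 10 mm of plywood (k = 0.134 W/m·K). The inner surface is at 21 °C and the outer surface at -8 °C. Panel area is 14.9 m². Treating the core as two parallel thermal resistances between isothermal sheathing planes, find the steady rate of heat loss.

Sheathing layers in series; stud and cavity paths in parallel between them.
R_inner = 0.014/(0.649×14.9) = 0.001448 K/W
R_stud  = 0.125/(49.8×0.15×14.9) = 0.001123 K/W
R_cav   = 0.125/(0.0341×0.85×14.9) = 0.2894 K/W
1/R_core = 1/R_stud + 1/R_cav → R_core = 0.001119 K/W
R_outer = 0.01/(0.134×14.9) = 0.005009 K/W
R_total = 0.007575 K/W
Q = ΔT/R_total = 29/0.007575

Q ≈ 3830 W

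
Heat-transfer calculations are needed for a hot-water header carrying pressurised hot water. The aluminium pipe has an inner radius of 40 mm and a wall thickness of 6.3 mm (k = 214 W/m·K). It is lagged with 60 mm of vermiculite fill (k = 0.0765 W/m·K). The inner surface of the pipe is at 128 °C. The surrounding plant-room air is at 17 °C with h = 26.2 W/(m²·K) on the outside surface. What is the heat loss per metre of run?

Cylindrical conduction, so R = ln(r₂/r₁)/(2πkL) per layer, in series:
R_aluminium pipe wall = ln(46.3/40)/(2π×214×1) = 1.088×10^-4 K/W
R_vermiculite fill = ln(106.3/46.3)/(2π×0.0765×1) = 1.729 K/W
R_outer film = 1/(h_o·2πr_oL) = 1/(26.2×2π×0.1063×1) = 0.05715 K/W
R_total = 1.786 K/W
Q = ΔT/R_total = 111/1.786

q′ ≈ 62.1 W/m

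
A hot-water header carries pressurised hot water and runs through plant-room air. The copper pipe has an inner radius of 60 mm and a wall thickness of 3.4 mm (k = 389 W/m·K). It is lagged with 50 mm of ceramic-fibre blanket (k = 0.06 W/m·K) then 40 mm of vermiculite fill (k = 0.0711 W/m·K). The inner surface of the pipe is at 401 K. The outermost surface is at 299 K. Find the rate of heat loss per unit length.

q′ ≈ 46 W/m

Radial resistances (cylindrical: R_cond = ln(r_o/r_i)/(2πkL), R_conv = 1/(h·2πrL)):
R_copper pipe wall = ln(63.4/60)/(2π×389×1) = 2.255×10^-5 K/W
R_ceramic-fibre blanket = ln(113.4/63.4)/(2π×0.06×1) = 1.542 K/W
R_vermiculite fill = ln(153.4/113.4)/(2π×0.0711×1) = 0.6763 K/W
R_total = 2.219 K/W
Q = ΔT/R_total = 102/2.219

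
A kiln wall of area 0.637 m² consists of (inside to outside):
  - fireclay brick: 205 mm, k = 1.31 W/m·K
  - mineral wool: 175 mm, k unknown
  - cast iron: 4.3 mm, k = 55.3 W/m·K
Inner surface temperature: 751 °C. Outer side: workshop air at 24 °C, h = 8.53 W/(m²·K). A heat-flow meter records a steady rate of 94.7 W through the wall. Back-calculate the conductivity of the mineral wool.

k ≈ 0.0379 W/(m·K)

Using the resistance-network approach (series):
R_fireclay brick = L/(kA) = 0.205/(1.31×0.637) = 0.2457 K/W
R_cast iron = L/(kA) = 0.0043/(55.3×0.637) = 1.221×10^-4 K/W
R_outer film = 1/(h_o·A) = 1/(8.53×0.637) = 0.184 K/W
Sum of known resistances R_other = 0.4298 K/W
Total R = ΔT/Q = 727/94.7 = 7.677 K/W
R_mineral wool = R_total − R_other = 7.247 K/W
k = L/(R·A) = 0.175/(7.247×0.637)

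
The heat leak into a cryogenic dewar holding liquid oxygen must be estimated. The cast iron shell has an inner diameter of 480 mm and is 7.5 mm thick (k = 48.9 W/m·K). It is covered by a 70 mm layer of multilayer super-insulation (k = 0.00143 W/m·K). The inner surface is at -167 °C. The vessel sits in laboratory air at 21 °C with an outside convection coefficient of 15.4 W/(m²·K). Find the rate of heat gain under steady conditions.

Q ≈ 3.79 W

For a spherical shell R = (1/r₁ − 1/r₂)/(4πk); film R = 1/(h·4πr²). In series:
R_cast iron shell = (1/0.24 − 1/0.2475)/(4π×48.9) = 2.055×10^-4 K/W
R_multilayer super-insulation = (1/0.2475 − 1/0.3175)/(4π×0.00143) = 49.57 K/W
R_outer film = 1/(h·4πr_o²) = 1/(15.4×4π×0.3175²) = 0.05126 K/W
R_total = 49.62 K/W
Q = ΔT/R_total = 188/49.62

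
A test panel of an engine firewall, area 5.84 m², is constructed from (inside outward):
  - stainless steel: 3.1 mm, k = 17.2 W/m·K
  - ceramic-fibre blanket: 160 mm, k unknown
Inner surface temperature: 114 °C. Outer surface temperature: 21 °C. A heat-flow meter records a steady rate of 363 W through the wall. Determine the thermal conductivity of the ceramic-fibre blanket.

Series thermal resistances:
R_stainless steel = L/(kA) = 0.0031/(17.2×5.84) = 3.086×10^-5 K/W
Sum of known resistances R_other = 3.086×10^-5 K/W
Total R = ΔT/Q = 93/363 = 0.2562 K/W
R_ceramic-fibre blanket = R_total − R_other = 0.2562 K/W
k = L/(R·A) = 0.16/(0.2562×5.84)

k ≈ 0.107 W/(m·K)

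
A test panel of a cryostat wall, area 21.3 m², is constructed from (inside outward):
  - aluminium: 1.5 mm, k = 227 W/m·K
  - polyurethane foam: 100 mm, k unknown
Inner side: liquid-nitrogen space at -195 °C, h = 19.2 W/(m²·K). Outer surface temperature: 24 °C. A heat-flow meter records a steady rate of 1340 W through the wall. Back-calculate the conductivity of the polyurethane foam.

Series thermal resistances:
R_inner film = 1/(h_i·A) = 1/(19.2×21.3) = 0.002445 K/W
R_aluminium = L/(kA) = 0.0015/(227×21.3) = 3.102×10^-7 K/W
Sum of known resistances R_other = 0.002446 K/W
Total R = ΔT/Q = 219/1340 = 0.1634 K/W
R_polyurethane foam = R_total − R_other = 0.161 K/W
k = L/(R·A) = 0.1/(0.161×21.3)

k ≈ 0.0292 W/(m·K)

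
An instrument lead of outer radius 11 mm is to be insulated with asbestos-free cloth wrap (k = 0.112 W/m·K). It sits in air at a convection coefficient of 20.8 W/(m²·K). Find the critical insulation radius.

r_cr ≈ 5.38 mm

For a cylinder r_cr = k/h = 0.112/20.8
r_cr = 5.38 mm; since the bare radius (11 mm) is above r_cr, any added insulation will reduce heat loss.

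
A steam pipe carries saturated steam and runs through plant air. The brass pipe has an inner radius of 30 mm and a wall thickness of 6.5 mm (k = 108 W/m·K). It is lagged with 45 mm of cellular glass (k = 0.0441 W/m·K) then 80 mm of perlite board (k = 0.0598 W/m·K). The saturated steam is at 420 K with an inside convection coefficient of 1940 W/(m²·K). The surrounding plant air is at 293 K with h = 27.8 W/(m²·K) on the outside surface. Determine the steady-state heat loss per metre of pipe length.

Cylindrical conduction, so R = ln(r₂/r₁)/(2πkL) per layer, in series:
R_inner film = 1/(h_i·2πr₁L) = 1/(1940×2π×0.03×1) = 0.002735 K/W
R_brass pipe wall = ln(36.5/30)/(2π×108×1) = 2.89×10^-4 K/W
R_cellular glass = ln(81.5/36.5)/(2π×0.0441×1) = 2.899 K/W
R_perlite board = ln(161.5/81.5)/(2π×0.0598×1) = 1.82 K/W
R_outer film = 1/(h_o·2πr_oL) = 1/(27.8×2π×0.1615×1) = 0.03545 K/W
R_total = 4.758 K/W
Q = ΔT/R_total = 127/4.758

q′ ≈ 26.7 W/m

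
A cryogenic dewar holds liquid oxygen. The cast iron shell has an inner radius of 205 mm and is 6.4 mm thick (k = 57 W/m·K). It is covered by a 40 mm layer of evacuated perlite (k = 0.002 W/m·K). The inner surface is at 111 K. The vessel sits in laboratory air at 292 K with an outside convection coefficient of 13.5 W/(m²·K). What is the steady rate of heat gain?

Spherical conduction: R = (1/r_in − 1/r_out)/(4πk) per layer; series-sum.
R_cast iron shell = (1/0.205 − 1/0.2114)/(4π×57) = 2.062×10^-4 K/W
R_evacuated perlite = (1/0.2114 − 1/0.2514)/(4π×0.002) = 29.95 K/W
R_outer film = 1/(h·4πr_o²) = 1/(13.5×4π×0.2514²) = 0.09327 K/W
R_total = 30.04 K/W
Q = ΔT/R_total = 181/30.04

Q ≈ 6.03 W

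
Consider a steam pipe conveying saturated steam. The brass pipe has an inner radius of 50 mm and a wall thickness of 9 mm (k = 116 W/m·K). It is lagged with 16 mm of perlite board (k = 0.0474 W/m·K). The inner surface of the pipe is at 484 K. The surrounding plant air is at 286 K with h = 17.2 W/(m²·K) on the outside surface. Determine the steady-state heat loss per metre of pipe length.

q′ ≈ 213 W/m

Cylindrical conduction, so R = ln(r₂/r₁)/(2πkL) per layer, in series:
R_brass pipe wall = ln(59/50)/(2π×116×1) = 2.271×10^-4 K/W
R_perlite board = ln(75/59)/(2π×0.0474×1) = 0.8057 K/W
R_outer film = 1/(h_o·2πr_oL) = 1/(17.2×2π×0.075×1) = 0.1234 K/W
R_total = 0.9293 K/W
Q = ΔT/R_total = 198/0.9293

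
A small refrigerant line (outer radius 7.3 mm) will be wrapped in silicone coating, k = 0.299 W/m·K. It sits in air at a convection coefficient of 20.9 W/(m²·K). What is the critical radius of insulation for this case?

r_cr ≈ 14.3 mm

For a cylinder r_cr = k/h = 0.299/20.9
r_cr = 14.3 mm; since the bare radius (7.3 mm) is below r_cr, adding a thin layer of insulation will *increase* heat loss.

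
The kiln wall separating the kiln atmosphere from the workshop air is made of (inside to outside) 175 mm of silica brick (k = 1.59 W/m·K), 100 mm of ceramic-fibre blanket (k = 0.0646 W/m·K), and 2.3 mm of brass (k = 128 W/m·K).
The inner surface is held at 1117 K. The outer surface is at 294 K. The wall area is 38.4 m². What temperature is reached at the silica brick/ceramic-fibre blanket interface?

T ≈ 1060 K

Series thermal resistances:
R_silica brick = L/(kA) = 0.175/(1.59×38.4) = 0.002866 K/W
R_ceramic-fibre blanket = L/(kA) = 0.1/(0.0646×38.4) = 0.04031 K/W
R_brass = L/(kA) = 0.0023/(128×38.4) = 4.679×10^-7 K/W
R_total = 0.04318 K/W;  Q = ΔT/R_total = 823/0.04318 = 19060 W
T_interface = T_inner − Q·ΣR(inner→interface) = 1117 − 19100×0.002866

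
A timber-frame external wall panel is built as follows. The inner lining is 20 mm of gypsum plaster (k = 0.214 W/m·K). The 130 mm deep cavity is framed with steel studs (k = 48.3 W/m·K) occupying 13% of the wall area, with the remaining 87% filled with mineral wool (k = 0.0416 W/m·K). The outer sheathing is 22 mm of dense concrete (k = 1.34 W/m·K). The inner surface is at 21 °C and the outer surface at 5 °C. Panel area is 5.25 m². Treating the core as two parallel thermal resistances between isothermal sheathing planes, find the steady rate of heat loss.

Q ≈ 644 W

Sheathing layers in series; stud and cavity paths in parallel between them.
R_inner = 0.02/(0.214×5.25) = 0.0178 K/W
R_stud  = 0.13/(48.3×0.13×5.25) = 0.003944 K/W
R_cav   = 0.13/(0.0416×0.87×5.25) = 0.6842 K/W
1/R_core = 1/R_stud + 1/R_cav → R_core = 0.003921 K/W
R_outer = 0.022/(1.34×5.25) = 0.003127 K/W
R_total = 0.02485 K/W
Q = ΔT/R_total = 16/0.02485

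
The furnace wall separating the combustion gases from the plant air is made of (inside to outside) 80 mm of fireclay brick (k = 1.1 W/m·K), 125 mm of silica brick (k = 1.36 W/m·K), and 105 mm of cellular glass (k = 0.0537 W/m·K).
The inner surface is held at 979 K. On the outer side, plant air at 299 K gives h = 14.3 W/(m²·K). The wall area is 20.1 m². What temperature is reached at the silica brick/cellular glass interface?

T ≈ 928 K

Using the resistance-network approach (series):
R_fireclay brick = L/(kA) = 0.08/(1.1×20.1) = 0.003618 K/W
R_silica brick = L/(kA) = 0.125/(1.36×20.1) = 0.004573 K/W
R_cellular glass = L/(kA) = 0.105/(0.0537×20.1) = 0.09728 K/W
R_outer film = 1/(h_o·A) = 1/(14.3×20.1) = 0.003479 K/W
R_total = 0.1089 K/W;  Q = ΔT/R_total = 680/0.1089 = 6241 W
T_interface = T_inner − Q·ΣR(inner→interface) = 979 − 6240×0.008191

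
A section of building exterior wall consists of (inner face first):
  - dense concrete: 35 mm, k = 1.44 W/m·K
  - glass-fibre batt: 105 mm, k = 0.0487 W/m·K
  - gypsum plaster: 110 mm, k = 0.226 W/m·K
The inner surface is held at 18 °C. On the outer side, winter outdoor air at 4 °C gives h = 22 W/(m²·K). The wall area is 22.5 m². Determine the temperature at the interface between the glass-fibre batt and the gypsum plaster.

Thermal resistances in series:
R_dense concrete = L/(kA) = 0.035/(1.44×22.5) = 0.00108 K/W
R_glass-fibre batt = L/(kA) = 0.105/(0.0487×22.5) = 0.09582 K/W
R_gypsum plaster = L/(kA) = 0.11/(0.226×22.5) = 0.02163 K/W
R_outer film = 1/(h_o·A) = 1/(22×22.5) = 0.00202 K/W
R_total = 0.1206 K/W;  Q = ΔT/R_total = 14/0.1206 = 116.1 W
T_interface = T_inner − Q·ΣR(inner→interface) = 18 − 116×0.09691

T ≈ 6.75 °C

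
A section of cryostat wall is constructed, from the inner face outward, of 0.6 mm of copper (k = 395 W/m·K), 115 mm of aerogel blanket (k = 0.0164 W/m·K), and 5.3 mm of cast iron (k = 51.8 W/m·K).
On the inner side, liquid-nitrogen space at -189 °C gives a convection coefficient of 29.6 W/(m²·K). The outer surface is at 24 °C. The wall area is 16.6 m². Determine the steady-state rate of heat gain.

Q ≈ 502 W

Model the wall as resistances in series:
R_inner film = 1/(h_i·A) = 1/(29.6×16.6) = 0.002035 K/W
R_copper = L/(kA) = 0.0006/(395×16.6) = 9.151×10^-8 K/W
R_aerogel blanket = L/(kA) = 0.115/(0.0164×16.6) = 0.4224 K/W
R_cast iron = L/(kA) = 0.0053/(51.8×16.6) = 6.164×10^-6 K/W
R_total = 0.4245 K/W
Q = ΔT / R_total = 213 / 0.4245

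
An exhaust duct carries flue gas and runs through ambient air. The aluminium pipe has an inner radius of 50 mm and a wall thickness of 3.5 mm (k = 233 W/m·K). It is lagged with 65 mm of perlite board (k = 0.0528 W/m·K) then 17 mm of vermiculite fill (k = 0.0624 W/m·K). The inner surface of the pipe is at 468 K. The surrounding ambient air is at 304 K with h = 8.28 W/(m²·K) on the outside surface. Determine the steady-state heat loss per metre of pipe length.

q′ ≈ 56.9 W/m

Per-layer cylindrical resistances, series-summed:
R_aluminium pipe wall = ln(53.5/50)/(2π×233×1) = 4.622×10^-5 K/W
R_perlite board = ln(118.5/53.5)/(2π×0.0528×1) = 2.397 K/W
R_vermiculite fill = ln(135.5/118.5)/(2π×0.0624×1) = 0.3419 K/W
R_outer film = 1/(h_o·2πr_oL) = 1/(8.28×2π×0.1355×1) = 0.1419 K/W
R_total = 2.881 K/W
Q = ΔT/R_total = 164/2.881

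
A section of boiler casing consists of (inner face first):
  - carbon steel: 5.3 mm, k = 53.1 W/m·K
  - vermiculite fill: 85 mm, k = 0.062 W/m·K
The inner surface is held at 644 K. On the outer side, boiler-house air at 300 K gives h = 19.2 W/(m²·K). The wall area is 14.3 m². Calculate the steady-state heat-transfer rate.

Q ≈ 3460 W

Treating each layer as a thermal resistance in series:
R_carbon steel = L/(kA) = 0.0053/(53.1×14.3) = 6.98×10^-6 K/W
R_vermiculite fill = L/(kA) = 0.085/(0.062×14.3) = 0.09587 K/W
R_outer film = 1/(h_o·A) = 1/(19.2×14.3) = 0.003642 K/W
R_total = 0.09952 K/W
Q = ΔT / R_total = 344 / 0.09952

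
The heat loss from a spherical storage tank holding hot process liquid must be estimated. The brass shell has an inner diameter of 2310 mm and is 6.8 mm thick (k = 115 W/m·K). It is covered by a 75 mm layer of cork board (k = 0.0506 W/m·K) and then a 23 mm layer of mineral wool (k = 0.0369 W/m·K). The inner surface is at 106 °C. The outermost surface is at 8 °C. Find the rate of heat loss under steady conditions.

Q ≈ 860 W

Radial (spherical) resistances in series:
R_brass shell = (1/1.155 − 1/1.1618)/(4π×115) = 3.507×10^-6 K/W
R_cork board = (1/1.1618 − 1/1.2368)/(4π×0.0506) = 0.08209 K/W
R_mineral wool = (1/1.2368 − 1/1.2598)/(4π×0.0369) = 0.03183 K/W
R_total = 0.1139 K/W
Q = ΔT/R_total = 98/0.1139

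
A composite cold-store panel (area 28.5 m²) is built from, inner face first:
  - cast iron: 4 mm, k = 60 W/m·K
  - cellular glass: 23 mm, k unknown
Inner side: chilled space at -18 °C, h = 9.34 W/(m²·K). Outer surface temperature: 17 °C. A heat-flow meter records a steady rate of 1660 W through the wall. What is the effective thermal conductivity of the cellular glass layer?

Thermal resistances in series:
R_inner film = 1/(h_i·A) = 1/(9.34×28.5) = 0.003757 K/W
R_cast iron = L/(kA) = 0.004/(60×28.5) = 2.339×10^-6 K/W
Sum of known resistances R_other = 0.003759 K/W
Total R = ΔT/Q = 35/1660 = 0.02108 K/W
R_cellular glass = R_total − R_other = 0.01733 K/W
k = L/(R·A) = 0.023/(0.01733×28.5)

k ≈ 0.0466 W/(m·K)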